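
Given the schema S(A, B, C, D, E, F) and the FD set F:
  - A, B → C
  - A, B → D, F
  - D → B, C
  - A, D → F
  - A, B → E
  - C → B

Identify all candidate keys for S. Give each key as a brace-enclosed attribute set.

{A, B}, {A, C}, {A, D}

{A} never appears on the right of any FD, so every key must include it.
{A, B} is a candidate key since {A, B}⁺ = {A, B, C, D, E, F} covers every attribute.
{A, C} is a candidate key since {A, C}⁺ = {A, B, C, D, E, F} covers every attribute.
{A, D} is a candidate key since {A, D}⁺ = {A, B, C, D, E, F} covers every attribute.
No proper subset of any of these is a key, and no other minimal superkey exists.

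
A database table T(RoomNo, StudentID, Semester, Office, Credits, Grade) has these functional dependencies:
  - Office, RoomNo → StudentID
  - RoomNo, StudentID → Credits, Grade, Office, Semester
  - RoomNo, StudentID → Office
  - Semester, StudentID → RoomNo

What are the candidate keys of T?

{Office, RoomNo}, {RoomNo, StudentID}, {Semester, StudentID}

Closure of {Office, RoomNo} is {Credits, Grade, Office, RoomNo, Semester, StudentID}, the whole schema; {Office, RoomNo} is a candidate key.
Closure of {RoomNo, StudentID} is {Credits, Grade, Office, RoomNo, Semester, StudentID}, the whole schema; {RoomNo, StudentID} is a candidate key.
Closure of {Semester, StudentID} is {Credits, Grade, Office, RoomNo, Semester, StudentID}, the whole schema; {Semester, StudentID} is a candidate key.
No proper subset of any of these is a key, and no other minimal superkey exists.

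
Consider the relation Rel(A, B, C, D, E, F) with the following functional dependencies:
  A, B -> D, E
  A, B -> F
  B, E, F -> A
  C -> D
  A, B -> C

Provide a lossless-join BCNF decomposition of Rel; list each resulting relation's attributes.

{A, B, C, E, F}; {C, D}

Candidate keys of the original relation: {A, B}, {B, E, F}.
{A, B, C, D, E, F}: {C} determines {C, D} here but is not a superkey — split on C -> D, giving {C, D} and {A, B, C, E, F}.
{C, D}: every determinant is a superkey — BCNF.
{A, B, C, E, F}: every determinant is a superkey — BCNF.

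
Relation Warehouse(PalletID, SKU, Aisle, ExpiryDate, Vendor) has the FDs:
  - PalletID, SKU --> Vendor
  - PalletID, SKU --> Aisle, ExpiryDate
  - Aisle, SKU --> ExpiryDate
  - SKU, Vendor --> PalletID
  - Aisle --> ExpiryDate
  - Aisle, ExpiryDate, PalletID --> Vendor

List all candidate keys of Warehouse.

{PalletID, SKU}, {SKU, Vendor}

Attributes never on any right-hand side: {SKU} — every candidate key must contain it.
{PalletID, SKU}⁺ = {Aisle, ExpiryDate, PalletID, SKU, Vendor} — all of the relation — so {PalletID, SKU} is a candidate key.
{SKU, Vendor}⁺ = {Aisle, ExpiryDate, PalletID, SKU, Vendor} — all of the relation — so {SKU, Vendor} is a candidate key.
These are minimal and exhaustive — every other superkey contains one of them.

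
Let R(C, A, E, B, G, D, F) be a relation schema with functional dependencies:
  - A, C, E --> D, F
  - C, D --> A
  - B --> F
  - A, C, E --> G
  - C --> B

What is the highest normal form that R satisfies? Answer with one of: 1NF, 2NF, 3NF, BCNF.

1NF

Candidate keys: {A, C, E}, {C, D, E}. Prime attributes: {A, C, D, E}.
C, D --> A breaks BCNF: {C, D}⁺ = {A, B, C, D, F}, so {C, D} is not a superkey.
Because {F} is non-prime and the left side of B --> F is not a superkey, the relation is not in 3NF.
{C} is a proper subset of the key {A, C, E}, and {C}⁺ contains the non-prime attributes {B, F} — a partial dependency, so 2NF is violated.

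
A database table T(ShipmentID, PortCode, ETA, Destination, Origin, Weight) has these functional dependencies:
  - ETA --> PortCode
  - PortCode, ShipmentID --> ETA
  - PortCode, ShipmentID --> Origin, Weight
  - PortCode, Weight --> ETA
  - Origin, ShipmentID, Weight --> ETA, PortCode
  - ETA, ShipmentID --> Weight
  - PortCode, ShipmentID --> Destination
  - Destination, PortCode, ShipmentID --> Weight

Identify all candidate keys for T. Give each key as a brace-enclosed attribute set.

{ETA, ShipmentID}, {Origin, ShipmentID, Weight}, {PortCode, ShipmentID}

Attributes never on any right-hand side: {ShipmentID} — every candidate key must contain it.
Closure of {ETA, ShipmentID} is {Destination, ETA, Origin, PortCode, ShipmentID, Weight}, the whole schema; {ETA, ShipmentID} is a candidate key.
Closure of {PortCode, ShipmentID} is {Destination, ETA, Origin, PortCode, ShipmentID, Weight}, the whole schema; {PortCode, ShipmentID} is a candidate key.
Closure of {Origin, ShipmentID, Weight} is {Destination, ETA, Origin, PortCode, ShipmentID, Weight}, the whole schema; {Origin, ShipmentID, Weight} is a candidate key.
No proper subset of any of these is a key, and no other minimal superkey exists.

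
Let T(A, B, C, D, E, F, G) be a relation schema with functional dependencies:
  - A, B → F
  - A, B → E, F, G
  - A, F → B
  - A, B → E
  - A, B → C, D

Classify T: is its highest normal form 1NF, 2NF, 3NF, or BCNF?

BCNF

Candidate keys: {A, B}, {A, F}. Prime attributes: {A, B, F}.
Each dependency's left side is a superkey — BCNF holds.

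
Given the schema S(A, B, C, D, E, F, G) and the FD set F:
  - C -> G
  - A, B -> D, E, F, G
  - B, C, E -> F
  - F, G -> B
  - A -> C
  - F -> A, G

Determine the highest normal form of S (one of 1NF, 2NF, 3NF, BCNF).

Candidate keys: {A, B}, {B, C, E}, {F}. Prime attributes: {A, B, C, E, F}.
C -> G breaks BCNF: {C}⁺ = {C, G}, so {C} is not a superkey.
Because {G} is non-prime and the left side of C -> G is not a superkey, the relation is not in 3NF.
The proper key subset {A} of {A, B} determines non-prime {G}, so the relation is not even in 2NF.

1NF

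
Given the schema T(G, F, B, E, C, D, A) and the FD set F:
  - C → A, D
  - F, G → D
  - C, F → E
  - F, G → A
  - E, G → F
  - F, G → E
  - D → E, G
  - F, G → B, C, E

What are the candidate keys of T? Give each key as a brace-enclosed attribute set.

{C}, {D}, {E, G}, {F, G}

{C}⁺ = {A, B, C, D, E, F, G}, which is every attribute, so {C} is a candidate key.
{D}⁺ = {A, B, C, D, E, F, G}, which is every attribute, so {D} is a candidate key.
{E, G}⁺ = {A, B, C, D, E, F, G}, which is every attribute, so {E, G} is a candidate key.
{F, G}⁺ = {A, B, C, D, E, F, G}, which is every attribute, so {F, G} is a candidate key.
These are minimal and exhaustive — every other superkey contains one of them.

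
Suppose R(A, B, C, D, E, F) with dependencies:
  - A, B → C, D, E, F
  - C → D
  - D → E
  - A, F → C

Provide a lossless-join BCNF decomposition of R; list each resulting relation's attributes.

{A, B, F}; {A, C, F}; {C, D}; {D, E}

Candidate key of the original relation: {A, B}.
Within {A, B, C, D, E, F}: {C}⁺ ∩ {A, B, C, D, E, F} = {C, D, E}, not the whole set, so C → D, E violates BCNF; decompose into {C, D, E} and {A, B, C, F}.
Within {C, D, E}: {D}⁺ ∩ {C, D, E} = {D, E}, not the whole set, so D → E violates BCNF; decompose into {D, E} and {C, D}.
{D, E} is in BCNF.
{C, D} is in BCNF.
Within {A, B, C, F}: {A, F}⁺ ∩ {A, B, C, F} = {A, C, F}, not the whole set, so A, F → C violates BCNF; decompose into {A, C, F} and {A, B, F}.
{A, C, F} is in BCNF.
{A, B, F} is in BCNF.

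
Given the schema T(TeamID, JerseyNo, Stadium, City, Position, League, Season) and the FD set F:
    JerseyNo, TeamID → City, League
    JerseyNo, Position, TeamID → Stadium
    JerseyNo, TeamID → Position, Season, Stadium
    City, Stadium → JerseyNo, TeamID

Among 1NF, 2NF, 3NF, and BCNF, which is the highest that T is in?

Candidate keys: {City, Stadium}, {JerseyNo, TeamID}. Prime attributes: {City, JerseyNo, Stadium, TeamID}.
The left-hand side of every FD is a superkey, so BCNF is satisfied.

BCNF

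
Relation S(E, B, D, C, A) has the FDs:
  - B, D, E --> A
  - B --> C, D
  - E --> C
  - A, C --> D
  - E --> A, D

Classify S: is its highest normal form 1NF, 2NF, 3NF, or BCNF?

1NF

Candidate key: {B, E}. Prime attributes: {B, E}.
B --> C, D breaks BCNF: {B}⁺ = {B, C, D}, so {B} is not a superkey.
B --> C, D determines the non-prime attributes {C, D} from a non-superkey — 3NF is violated.
The proper key subset {B} of {B, E} determines non-prime {C, D}, so the relation is not even in 2NF.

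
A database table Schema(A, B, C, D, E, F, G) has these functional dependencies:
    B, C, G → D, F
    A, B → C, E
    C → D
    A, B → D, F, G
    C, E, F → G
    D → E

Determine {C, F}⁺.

{C, D, E, F, G}

Start with {C, F}.
C → D applies; add {D} → now {C, D, F}.
D → E applies; add {E} → now {C, D, E, F}.
C, E, F → G applies; add {G} → now {C, D, E, F, G}.
No further FD applies.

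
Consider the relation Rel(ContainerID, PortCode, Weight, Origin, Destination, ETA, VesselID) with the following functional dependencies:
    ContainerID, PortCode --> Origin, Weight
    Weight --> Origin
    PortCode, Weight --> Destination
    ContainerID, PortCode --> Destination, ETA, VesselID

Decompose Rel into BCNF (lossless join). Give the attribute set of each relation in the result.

Candidate key of the original relation: {ContainerID, PortCode}.
Within {ContainerID, Destination, ETA, Origin, PortCode, VesselID, Weight}: {Weight}⁺ ∩ {ContainerID, Destination, ETA, Origin, PortCode, VesselID, Weight} = {Origin, Weight}, not the whole set, so Weight --> Origin violates BCNF; decompose into {Origin, Weight} and {ContainerID, Destination, ETA, PortCode, VesselID, Weight}.
{Origin, Weight}: every determinant is a superkey — BCNF.
Within {ContainerID, Destination, ETA, PortCode, VesselID, Weight}: {PortCode, Weight}⁺ ∩ {ContainerID, Destination, ETA, PortCode, VesselID, Weight} = {Destination, PortCode, Weight}, not the whole set, so PortCode, Weight --> Destination violates BCNF; decompose into {Destination, PortCode, Weight} and {ContainerID, ETA, PortCode, VesselID, Weight}.
{Destination, PortCode, Weight}: every determinant is a superkey — BCNF.
{ContainerID, ETA, PortCode, VesselID, Weight}: every determinant is a superkey — BCNF.

{ContainerID, ETA, PortCode, VesselID, Weight}; {Destination, PortCode, Weight}; {Origin, Weight}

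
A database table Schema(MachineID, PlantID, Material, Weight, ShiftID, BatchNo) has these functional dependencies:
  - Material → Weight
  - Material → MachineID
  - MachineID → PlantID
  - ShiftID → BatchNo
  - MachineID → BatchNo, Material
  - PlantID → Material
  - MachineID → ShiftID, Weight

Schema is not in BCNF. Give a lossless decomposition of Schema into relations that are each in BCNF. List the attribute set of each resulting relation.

{BatchNo, ShiftID}; {MachineID, Material, PlantID, ShiftID, Weight}

Candidate keys of the original relation: {MachineID}, {Material}, {PlantID}.
In {BatchNo, MachineID, Material, PlantID, ShiftID, Weight}, {ShiftID} is not a superkey ({ShiftID}⁺ restricted to this set is {BatchNo, ShiftID}), so split on ShiftID → BatchNo into {BatchNo, ShiftID} and {MachineID, Material, PlantID, ShiftID, Weight}.
{BatchNo, ShiftID} has no BCNF violation.
{MachineID, Material, PlantID, ShiftID, Weight} has no BCNF violation.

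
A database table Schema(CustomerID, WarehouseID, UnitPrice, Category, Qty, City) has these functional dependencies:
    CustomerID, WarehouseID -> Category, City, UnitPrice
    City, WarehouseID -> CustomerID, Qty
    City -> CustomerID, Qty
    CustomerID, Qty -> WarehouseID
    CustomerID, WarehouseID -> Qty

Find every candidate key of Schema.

{City}, {CustomerID, Qty}, {CustomerID, WarehouseID}

{City}⁺ = {Category, City, CustomerID, Qty, UnitPrice, WarehouseID} — all of the relation — so {City} is a candidate key.
{CustomerID, Qty}⁺ = {Category, City, CustomerID, Qty, UnitPrice, WarehouseID} — all of the relation — so {CustomerID, Qty} is a candidate key.
{CustomerID, WarehouseID}⁺ = {Category, City, CustomerID, Qty, UnitPrice, WarehouseID} — all of the relation — so {CustomerID, WarehouseID} is a candidate key.
Any other superkey properly contains one of these, so there are no further candidate keys.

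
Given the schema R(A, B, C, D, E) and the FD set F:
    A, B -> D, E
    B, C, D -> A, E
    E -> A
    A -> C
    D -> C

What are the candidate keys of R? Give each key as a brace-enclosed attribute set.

{A, B}, {B, D}, {B, E}

{B} never appears on the right of any FD, so every key must include it.
{A, B}⁺ = {A, B, C, D, E}, which is every attribute, so {A, B} is a candidate key.
{B, D}⁺ = {A, B, C, D, E}, which is every attribute, so {B, D} is a candidate key.
{B, E}⁺ = {A, B, C, D, E}, which is every attribute, so {B, E} is a candidate key.
No proper subset of any of these is a key, and no other minimal superkey exists.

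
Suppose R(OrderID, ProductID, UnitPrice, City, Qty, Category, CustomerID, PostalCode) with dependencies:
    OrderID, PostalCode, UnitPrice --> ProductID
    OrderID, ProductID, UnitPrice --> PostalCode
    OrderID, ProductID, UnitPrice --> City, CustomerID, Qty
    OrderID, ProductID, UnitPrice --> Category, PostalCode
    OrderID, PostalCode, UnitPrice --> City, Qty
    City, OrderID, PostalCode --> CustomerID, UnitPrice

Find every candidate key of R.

No FD produces {OrderID}, so it must be in every candidate key.
{City, OrderID, PostalCode}⁺ = {Category, City, CustomerID, OrderID, PostalCode, ProductID, Qty, UnitPrice}, which is every attribute, so {City, OrderID, PostalCode} is a candidate key.
{OrderID, PostalCode, UnitPrice}⁺ = {Category, City, CustomerID, OrderID, PostalCode, ProductID, Qty, UnitPrice}, which is every attribute, so {OrderID, PostalCode, UnitPrice} is a candidate key.
{OrderID, ProductID, UnitPrice}⁺ = {Category, City, CustomerID, OrderID, PostalCode, ProductID, Qty, UnitPrice}, which is every attribute, so {OrderID, ProductID, UnitPrice} is a candidate key.
No proper subset of any of these is a key, and no other minimal superkey exists.

{City, OrderID, PostalCode}, {OrderID, PostalCode, UnitPrice}, {OrderID, ProductID, UnitPrice}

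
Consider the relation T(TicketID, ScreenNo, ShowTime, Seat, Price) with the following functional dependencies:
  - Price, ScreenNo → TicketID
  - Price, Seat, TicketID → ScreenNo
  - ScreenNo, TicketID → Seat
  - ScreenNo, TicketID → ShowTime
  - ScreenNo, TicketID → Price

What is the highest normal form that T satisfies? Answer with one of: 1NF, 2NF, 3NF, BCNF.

Candidate keys: {Price, ScreenNo}, {Price, Seat, TicketID}, {ScreenNo, TicketID}. Prime attributes: {Price, ScreenNo, Seat, TicketID}.
Every FD has a superkey on the left, so the relation is in BCNF.

BCNF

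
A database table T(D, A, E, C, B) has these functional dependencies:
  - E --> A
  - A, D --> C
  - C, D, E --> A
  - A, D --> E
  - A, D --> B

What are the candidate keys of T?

Attributes never on any right-hand side: {D} — every candidate key must contain it.
{A, D}⁺ = {A, B, C, D, E}, which is every attribute, so {A, D} is a candidate key.
{D, E}⁺ = {A, B, C, D, E}, which is every attribute, so {D, E} is a candidate key.
Any other superkey properly contains one of these, so there are no further candidate keys.

{A, D}, {D, E}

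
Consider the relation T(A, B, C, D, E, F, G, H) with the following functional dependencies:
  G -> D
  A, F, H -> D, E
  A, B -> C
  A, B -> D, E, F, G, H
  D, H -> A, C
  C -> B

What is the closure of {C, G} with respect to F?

{B, C, D, G}

Start with {C, G}.
G -> D applies; add {D} → now {C, D, G}.
C -> B applies; add {B} → now {B, C, D, G}.
No further FD applies.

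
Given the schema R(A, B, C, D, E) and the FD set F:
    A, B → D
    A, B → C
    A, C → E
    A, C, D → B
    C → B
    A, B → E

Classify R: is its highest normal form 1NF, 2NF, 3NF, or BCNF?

Candidate keys: {A, B}, {A, C}. Prime attributes: {A, B, C}.
For C → B we have {C}⁺ = {B, C}; {C} is not a superkey, so BCNF fails.
But every attribute on its right side ({B}) is prime, and the same holds for every other non-superkey FD, so 3NF still holds.

3NF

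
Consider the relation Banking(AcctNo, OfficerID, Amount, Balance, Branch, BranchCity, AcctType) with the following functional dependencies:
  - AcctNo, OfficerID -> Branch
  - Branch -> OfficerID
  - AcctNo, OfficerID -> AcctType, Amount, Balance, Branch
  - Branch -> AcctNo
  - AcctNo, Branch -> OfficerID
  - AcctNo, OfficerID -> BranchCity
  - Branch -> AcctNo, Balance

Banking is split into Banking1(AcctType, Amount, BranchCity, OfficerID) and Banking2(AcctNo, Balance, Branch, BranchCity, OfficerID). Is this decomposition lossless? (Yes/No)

No

Banking1 ∩ Banking2 = {BranchCity, OfficerID}; its closure under F is {BranchCity, OfficerID}.
Neither Banking1 nor Banking2 is contained in that closure, so the decomposition is lossy.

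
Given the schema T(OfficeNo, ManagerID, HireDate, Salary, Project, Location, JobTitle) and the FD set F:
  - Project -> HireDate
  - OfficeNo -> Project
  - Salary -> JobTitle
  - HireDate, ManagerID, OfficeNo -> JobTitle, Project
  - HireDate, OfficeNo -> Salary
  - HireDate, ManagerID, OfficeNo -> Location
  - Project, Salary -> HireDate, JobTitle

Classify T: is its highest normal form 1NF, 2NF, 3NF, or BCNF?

1NF

Candidate key: {ManagerID, OfficeNo}. Prime attributes: {ManagerID, OfficeNo}.
Project -> HireDate breaks BCNF: {Project}⁺ = {HireDate, Project}, so {Project} is not a superkey.
Because {HireDate} is non-prime and the left side of Project -> HireDate is not a superkey, the relation is not in 3NF.
The proper key subset {OfficeNo} of {ManagerID, OfficeNo} determines non-prime {HireDate, JobTitle, Project, Salary}, so the relation is not even in 2NF.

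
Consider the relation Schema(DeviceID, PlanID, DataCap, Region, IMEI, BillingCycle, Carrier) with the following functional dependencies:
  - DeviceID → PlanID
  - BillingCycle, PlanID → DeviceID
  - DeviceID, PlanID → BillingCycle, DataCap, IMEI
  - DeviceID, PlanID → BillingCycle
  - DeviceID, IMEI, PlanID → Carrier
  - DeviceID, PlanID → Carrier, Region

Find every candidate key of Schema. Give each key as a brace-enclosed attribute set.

{DeviceID} is a candidate key since {DeviceID}⁺ = {BillingCycle, Carrier, DataCap, DeviceID, IMEI, PlanID, Region} covers every attribute.
{BillingCycle, PlanID} is a candidate key since {BillingCycle, PlanID}⁺ = {BillingCycle, Carrier, DataCap, DeviceID, IMEI, PlanID, Region} covers every attribute.
Any other superkey properly contains one of these, so there are no further candidate keys.

{BillingCycle, PlanID}, {DeviceID}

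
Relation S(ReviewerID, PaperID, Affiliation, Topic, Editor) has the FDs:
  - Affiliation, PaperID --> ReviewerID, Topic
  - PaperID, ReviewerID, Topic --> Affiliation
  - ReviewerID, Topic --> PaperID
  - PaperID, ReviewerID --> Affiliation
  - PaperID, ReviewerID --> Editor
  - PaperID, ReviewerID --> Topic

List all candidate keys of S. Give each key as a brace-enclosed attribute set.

{Affiliation, PaperID}, {PaperID, ReviewerID}, {ReviewerID, Topic}

{Affiliation, PaperID} is a candidate key since {Affiliation, PaperID}⁺ = {Affiliation, Editor, PaperID, ReviewerID, Topic} covers every attribute.
{PaperID, ReviewerID} is a candidate key since {PaperID, ReviewerID}⁺ = {Affiliation, Editor, PaperID, ReviewerID, Topic} covers every attribute.
{ReviewerID, Topic} is a candidate key since {ReviewerID, Topic}⁺ = {Affiliation, Editor, PaperID, ReviewerID, Topic} covers every attribute.
These are minimal and exhaustive — every other superkey contains one of them.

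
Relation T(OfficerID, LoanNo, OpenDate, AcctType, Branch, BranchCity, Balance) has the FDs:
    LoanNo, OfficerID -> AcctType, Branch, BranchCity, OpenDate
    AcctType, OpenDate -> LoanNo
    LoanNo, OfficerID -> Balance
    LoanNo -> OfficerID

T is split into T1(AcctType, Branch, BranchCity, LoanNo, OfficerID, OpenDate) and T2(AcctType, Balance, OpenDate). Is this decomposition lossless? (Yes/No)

Yes

T1 ∩ T2 = {AcctType, OpenDate}; its closure under F is {AcctType, Balance, Branch, BranchCity, LoanNo, OfficerID, OpenDate}.
Since T1 ⊆ {AcctType, Balance, Branch, BranchCity, LoanNo, OfficerID, OpenDate}, the intersection is a superkey of T1; the decomposition is lossless.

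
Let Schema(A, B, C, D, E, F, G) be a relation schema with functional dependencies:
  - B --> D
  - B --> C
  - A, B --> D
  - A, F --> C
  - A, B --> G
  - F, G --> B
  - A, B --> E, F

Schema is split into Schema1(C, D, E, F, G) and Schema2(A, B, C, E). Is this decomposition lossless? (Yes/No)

No

The shared attributes are {C, E} and {C, E}⁺ = {C, E}.
Neither Schema1 nor Schema2 is contained in that closure, so the decomposition is lossy.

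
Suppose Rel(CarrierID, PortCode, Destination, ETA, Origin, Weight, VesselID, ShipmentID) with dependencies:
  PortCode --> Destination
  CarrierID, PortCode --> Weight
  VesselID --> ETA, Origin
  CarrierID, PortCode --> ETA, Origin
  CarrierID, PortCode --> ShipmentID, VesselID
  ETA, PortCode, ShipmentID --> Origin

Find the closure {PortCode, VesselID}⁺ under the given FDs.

{Destination, ETA, Origin, PortCode, VesselID}

Start with {PortCode, VesselID}.
PortCode --> Destination applies; add {Destination} → now {Destination, PortCode, VesselID}.
VesselID --> ETA, Origin applies; add {ETA, Origin} → now {Destination, ETA, Origin, PortCode, VesselID}.
No further FD applies.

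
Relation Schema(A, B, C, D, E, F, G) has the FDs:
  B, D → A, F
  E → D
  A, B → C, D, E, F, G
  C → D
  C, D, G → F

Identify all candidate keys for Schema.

Attributes never on any right-hand side: {B} — every candidate key must contain it.
{A, B}⁺ = {A, B, C, D, E, F, G}, which is every attribute, so {A, B} is a candidate key.
{B, C}⁺ = {A, B, C, D, E, F, G}, which is every attribute, so {B, C} is a candidate key.
{B, D}⁺ = {A, B, C, D, E, F, G}, which is every attribute, so {B, D} is a candidate key.
{B, E}⁺ = {A, B, C, D, E, F, G}, which is every attribute, so {B, E} is a candidate key.
These are minimal and exhaustive — every other superkey contains one of them.

{A, B}, {B, C}, {B, D}, {B, E}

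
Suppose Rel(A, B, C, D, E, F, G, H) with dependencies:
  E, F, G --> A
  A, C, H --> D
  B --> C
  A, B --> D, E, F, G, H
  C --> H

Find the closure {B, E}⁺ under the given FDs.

Start with {B, E}.
B --> C applies; add {C} → now {B, C, E}.
C --> H applies; add {H} → now {B, C, E, H}.
No further FD applies.

{B, C, E, H}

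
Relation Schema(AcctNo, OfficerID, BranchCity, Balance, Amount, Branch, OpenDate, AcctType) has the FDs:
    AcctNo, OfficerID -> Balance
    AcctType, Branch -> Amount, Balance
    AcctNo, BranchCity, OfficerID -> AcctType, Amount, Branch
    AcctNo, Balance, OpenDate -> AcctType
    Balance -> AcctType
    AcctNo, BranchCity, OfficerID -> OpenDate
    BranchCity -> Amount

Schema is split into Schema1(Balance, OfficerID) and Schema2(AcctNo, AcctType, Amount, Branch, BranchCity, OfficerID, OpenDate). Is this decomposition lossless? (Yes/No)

The shared attributes are {OfficerID} and {OfficerID}⁺ = {OfficerID}.
The closure covers neither Schema1 nor Schema2 entirely; the join is not lossless.

No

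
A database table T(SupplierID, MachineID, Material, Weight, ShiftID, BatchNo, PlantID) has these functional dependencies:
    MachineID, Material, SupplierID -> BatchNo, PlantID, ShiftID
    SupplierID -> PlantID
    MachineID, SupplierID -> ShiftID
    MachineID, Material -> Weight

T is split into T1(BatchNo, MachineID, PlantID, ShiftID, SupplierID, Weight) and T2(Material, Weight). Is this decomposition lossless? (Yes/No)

No

The shared attributes are {Weight} and {Weight}⁺ = {Weight}.
The closure covers neither T1 nor T2 entirely; the join is not lossless.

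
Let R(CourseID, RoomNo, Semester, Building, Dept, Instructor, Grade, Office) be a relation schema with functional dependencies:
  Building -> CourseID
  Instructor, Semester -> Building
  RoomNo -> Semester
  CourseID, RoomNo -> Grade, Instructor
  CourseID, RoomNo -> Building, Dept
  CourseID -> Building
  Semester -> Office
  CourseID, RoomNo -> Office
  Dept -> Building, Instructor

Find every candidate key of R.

{Building, RoomNo}, {CourseID, RoomNo}, {Dept, RoomNo}, {Instructor, RoomNo}

Attributes never on any right-hand side: {RoomNo} — every candidate key must contain it.
{Building, RoomNo}⁺ = {Building, CourseID, Dept, Grade, Instructor, Office, RoomNo, Semester}, which is every attribute, so {Building, RoomNo} is a candidate key.
{CourseID, RoomNo}⁺ = {Building, CourseID, Dept, Grade, Instructor, Office, RoomNo, Semester}, which is every attribute, so {CourseID, RoomNo} is a candidate key.
{Dept, RoomNo}⁺ = {Building, CourseID, Dept, Grade, Instructor, Office, RoomNo, Semester}, which is every attribute, so {Dept, RoomNo} is a candidate key.
{Instructor, RoomNo}⁺ = {Building, CourseID, Dept, Grade, Instructor, Office, RoomNo, Semester}, which is every attribute, so {Instructor, RoomNo} is a candidate key.
Any other superkey properly contains one of these, so there are no further candidate keys.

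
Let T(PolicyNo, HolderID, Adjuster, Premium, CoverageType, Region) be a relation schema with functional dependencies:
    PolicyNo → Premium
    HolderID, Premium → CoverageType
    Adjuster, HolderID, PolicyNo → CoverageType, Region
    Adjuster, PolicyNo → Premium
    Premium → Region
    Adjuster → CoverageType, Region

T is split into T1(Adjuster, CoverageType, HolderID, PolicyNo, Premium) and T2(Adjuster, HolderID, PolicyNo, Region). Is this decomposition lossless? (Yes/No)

Yes

T1 ∩ T2 = {Adjuster, HolderID, PolicyNo}; its closure under F is {Adjuster, CoverageType, HolderID, PolicyNo, Premium, Region}.
T1 is contained in that closure, so T1 ∩ T2 → T1 holds and the join is lossless.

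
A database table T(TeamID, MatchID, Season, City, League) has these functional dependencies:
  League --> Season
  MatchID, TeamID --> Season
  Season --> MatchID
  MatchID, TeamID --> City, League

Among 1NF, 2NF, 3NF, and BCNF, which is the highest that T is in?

Candidate keys: {League, TeamID}, {MatchID, TeamID}, {Season, TeamID}. Prime attributes: {League, MatchID, Season, TeamID}.
For League --> Season we have {League}⁺ = {League, MatchID, Season}; {League} is not a superkey, so BCNF fails.
Since {Season} ⊆ prime attributes and every other non-superkey FD also has a prime right side, the schema is in 3NF.

3NF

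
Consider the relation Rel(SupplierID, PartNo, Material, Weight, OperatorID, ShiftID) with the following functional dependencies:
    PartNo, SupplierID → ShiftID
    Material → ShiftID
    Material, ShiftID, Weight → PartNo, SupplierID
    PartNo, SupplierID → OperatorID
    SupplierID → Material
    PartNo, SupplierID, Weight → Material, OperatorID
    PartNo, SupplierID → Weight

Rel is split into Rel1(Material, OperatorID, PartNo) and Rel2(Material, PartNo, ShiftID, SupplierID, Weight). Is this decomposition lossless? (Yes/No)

No

Rel1 ∩ Rel2 = {Material, PartNo}; its closure under F is {Material, PartNo, ShiftID}.
Rel1 ⊄ {Material, PartNo, ShiftID} and Rel2 ⊄ {Material, PartNo, ShiftID}, so the split is lossy.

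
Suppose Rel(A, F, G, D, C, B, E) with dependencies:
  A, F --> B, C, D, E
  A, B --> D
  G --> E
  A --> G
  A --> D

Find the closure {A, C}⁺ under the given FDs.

{A, C, D, E, G}

Start with {A, C}.
A --> G applies; add {G} → now {A, C, G}.
A --> D applies; add {D} → now {A, C, D, G}.
G --> E applies; add {E} → now {A, C, D, E, G}.
No further FD applies.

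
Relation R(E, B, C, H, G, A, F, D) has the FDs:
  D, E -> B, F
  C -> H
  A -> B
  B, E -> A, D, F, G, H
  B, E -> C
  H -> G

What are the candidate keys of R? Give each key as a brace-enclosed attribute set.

Attributes never on any right-hand side: {E} — every candidate key must contain it.
Closure of {A, E} is {A, B, C, D, E, F, G, H}, the whole schema; {A, E} is a candidate key.
Closure of {B, E} is {A, B, C, D, E, F, G, H}, the whole schema; {B, E} is a candidate key.
Closure of {D, E} is {A, B, C, D, E, F, G, H}, the whole schema; {D, E} is a candidate key.
These are minimal and exhaustive — every other superkey contains one of them.

{A, E}, {B, E}, {D, E}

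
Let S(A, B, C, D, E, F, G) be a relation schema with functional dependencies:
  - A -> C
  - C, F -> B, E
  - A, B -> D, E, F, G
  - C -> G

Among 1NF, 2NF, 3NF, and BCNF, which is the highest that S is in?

Candidate keys: {A, B}, {A, F}. Prime attributes: {A, B, F}.
A -> C: {A}⁺ = {A, C, G}, which is not all of the attributes, so the left side is not a superkey — BCNF is violated.
A -> C determines the non-prime attribute {C} from a non-superkey — 3NF is violated.
Since {A} ⊂ {A, B} and {A}⁺ ⊇ {C, G} with {C, G} non-prime, there is a partial dependency; 2NF fails.

1NF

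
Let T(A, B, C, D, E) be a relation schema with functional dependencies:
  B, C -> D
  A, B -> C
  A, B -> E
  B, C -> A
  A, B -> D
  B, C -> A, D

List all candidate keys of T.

{A, B}, {B, C}

{B} never appears on the right of any FD, so every key must include it.
{A, B} is a candidate key since {A, B}⁺ = {A, B, C, D, E} covers every attribute.
{B, C} is a candidate key since {B, C}⁺ = {A, B, C, D, E} covers every attribute.
No proper subset of any of these is a key, and no other minimal superkey exists.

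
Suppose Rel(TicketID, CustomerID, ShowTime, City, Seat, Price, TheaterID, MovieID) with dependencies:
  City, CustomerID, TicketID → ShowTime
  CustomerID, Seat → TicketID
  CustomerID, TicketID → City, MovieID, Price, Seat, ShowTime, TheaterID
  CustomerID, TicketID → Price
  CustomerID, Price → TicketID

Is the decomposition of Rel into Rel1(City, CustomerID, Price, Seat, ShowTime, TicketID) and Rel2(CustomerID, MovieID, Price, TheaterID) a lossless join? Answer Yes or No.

Rel1 ∩ Rel2 = {CustomerID, Price}; its closure under F is {City, CustomerID, MovieID, Price, Seat, ShowTime, TheaterID, TicketID}.
This includes all of Rel1, so the common attributes are a superkey of Rel1 — the join is lossless.

Yes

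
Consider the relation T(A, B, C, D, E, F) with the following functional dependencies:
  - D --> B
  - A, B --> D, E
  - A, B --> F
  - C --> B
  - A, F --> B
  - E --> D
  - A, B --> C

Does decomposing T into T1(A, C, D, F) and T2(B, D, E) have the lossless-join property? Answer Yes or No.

No

The shared attributes are {D} and {D}⁺ = {B, D}.
Neither T1 nor T2 is contained in that closure, so the decomposition is lossy.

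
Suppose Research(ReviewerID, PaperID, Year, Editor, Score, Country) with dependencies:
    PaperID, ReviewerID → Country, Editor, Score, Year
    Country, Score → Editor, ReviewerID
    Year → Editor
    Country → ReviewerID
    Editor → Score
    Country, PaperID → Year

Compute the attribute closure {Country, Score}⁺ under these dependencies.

Start with {Country, Score}.
Country, Score → Editor, ReviewerID applies; add {Editor, ReviewerID} → now {Country, Editor, ReviewerID, Score}.
No further FD applies.

{Country, Editor, ReviewerID, Score}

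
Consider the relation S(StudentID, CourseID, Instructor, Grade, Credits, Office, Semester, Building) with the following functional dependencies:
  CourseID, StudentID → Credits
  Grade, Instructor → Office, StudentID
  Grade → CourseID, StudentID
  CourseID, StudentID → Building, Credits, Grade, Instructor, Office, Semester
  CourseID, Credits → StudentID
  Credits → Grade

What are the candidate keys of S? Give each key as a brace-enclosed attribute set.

{Credits}⁺ = {Building, CourseID, Credits, Grade, Instructor, Office, Semester, StudentID} — all of the relation — so {Credits} is a candidate key.
{Grade}⁺ = {Building, CourseID, Credits, Grade, Instructor, Office, Semester, StudentID} — all of the relation — so {Grade} is a candidate key.
{CourseID, StudentID}⁺ = {Building, CourseID, Credits, Grade, Instructor, Office, Semester, StudentID} — all of the relation — so {CourseID, StudentID} is a candidate key.
These are minimal and exhaustive — every other superkey contains one of them.

{CourseID, StudentID}, {Credits}, {Grade}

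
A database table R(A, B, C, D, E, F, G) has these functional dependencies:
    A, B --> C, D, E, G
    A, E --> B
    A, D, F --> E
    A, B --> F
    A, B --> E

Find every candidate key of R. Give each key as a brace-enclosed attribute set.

No FD produces {A}, so it must be in every candidate key.
{A, B}⁺ = {A, B, C, D, E, F, G} — all of the relation — so {A, B} is a candidate key.
{A, E}⁺ = {A, B, C, D, E, F, G} — all of the relation — so {A, E} is a candidate key.
{A, D, F}⁺ = {A, B, C, D, E, F, G} — all of the relation — so {A, D, F} is a candidate key.
Any other superkey properly contains one of these, so there are no further candidate keys.

{A, B}, {A, D, F}, {A, E}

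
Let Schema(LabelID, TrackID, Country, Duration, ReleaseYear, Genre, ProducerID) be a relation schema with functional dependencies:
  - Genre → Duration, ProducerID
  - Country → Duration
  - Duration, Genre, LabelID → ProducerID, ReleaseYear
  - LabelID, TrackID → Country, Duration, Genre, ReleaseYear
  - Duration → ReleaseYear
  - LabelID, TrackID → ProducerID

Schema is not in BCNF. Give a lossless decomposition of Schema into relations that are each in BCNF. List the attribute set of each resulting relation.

{Country, Genre, LabelID, TrackID}; {Duration, Genre, ProducerID}; {Duration, ReleaseYear}

Candidate key of the original relation: {LabelID, TrackID}.
Within {Country, Duration, Genre, LabelID, ProducerID, ReleaseYear, TrackID}: {Genre}⁺ ∩ {Country, Duration, Genre, LabelID, ProducerID, ReleaseYear, TrackID} = {Duration, Genre, ProducerID, ReleaseYear}, not the whole set, so Genre → Duration, ProducerID, ReleaseYear violates BCNF; decompose into {Duration, Genre, ProducerID, ReleaseYear} and {Country, Genre, LabelID, TrackID}.
Within {Duration, Genre, ProducerID, ReleaseYear}: {Duration}⁺ ∩ {Duration, Genre, ProducerID, ReleaseYear} = {Duration, ReleaseYear}, not the whole set, so Duration → ReleaseYear violates BCNF; decompose into {Duration, ReleaseYear} and {Duration, Genre, ProducerID}.
{Duration, ReleaseYear}: every determinant is a superkey — BCNF.
{Duration, Genre, ProducerID}: every determinant is a superkey — BCNF.
{Country, Genre, LabelID, TrackID}: every determinant is a superkey — BCNF.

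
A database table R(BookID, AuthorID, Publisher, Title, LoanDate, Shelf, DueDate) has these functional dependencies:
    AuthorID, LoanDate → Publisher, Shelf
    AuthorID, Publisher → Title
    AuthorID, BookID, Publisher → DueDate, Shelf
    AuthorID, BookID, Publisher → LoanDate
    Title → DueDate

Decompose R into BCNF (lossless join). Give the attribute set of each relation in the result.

Candidate keys of the original relation: {AuthorID, BookID, LoanDate}, {AuthorID, BookID, Publisher}.
{AuthorID, BookID, DueDate, LoanDate, Publisher, Shelf, Title}: {AuthorID, LoanDate} determines {AuthorID, DueDate, LoanDate, Publisher, Shelf, Title} here but is not a superkey — split on AuthorID, LoanDate → DueDate, Publisher, Shelf, Title, giving {AuthorID, DueDate, LoanDate, Publisher, Shelf, Title} and {AuthorID, BookID, LoanDate}.
{AuthorID, DueDate, LoanDate, Publisher, Shelf, Title}: {AuthorID, Publisher} determines {AuthorID, DueDate, Publisher, Title} here but is not a superkey — split on AuthorID, Publisher → DueDate, Title, giving {AuthorID, DueDate, Publisher, Title} and {AuthorID, LoanDate, Publisher, Shelf}.
{AuthorID, DueDate, Publisher, Title}: {Title} determines {DueDate, Title} here but is not a superkey — split on Title → DueDate, giving {DueDate, Title} and {AuthorID, Publisher, Title}.
{DueDate, Title} has no BCNF violation.
{AuthorID, Publisher, Title} has no BCNF violation.
{AuthorID, LoanDate, Publisher, Shelf} has no BCNF violation.
{AuthorID, BookID, LoanDate} has no BCNF violation.

{AuthorID, BookID, LoanDate}; {AuthorID, LoanDate, Publisher, Shelf}; {AuthorID, Publisher, Title}; {DueDate, Title}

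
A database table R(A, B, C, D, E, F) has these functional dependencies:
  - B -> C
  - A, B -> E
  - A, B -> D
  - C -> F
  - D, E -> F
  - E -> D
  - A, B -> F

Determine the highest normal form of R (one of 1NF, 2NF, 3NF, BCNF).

1NF

Candidate key: {A, B}. Prime attributes: {A, B}.
B -> C: {B}⁺ = {B, C, F}, which is not all of the attributes, so the left side is not a superkey — BCNF is violated.
B -> C determines the non-prime attribute {C} from a non-superkey — 3NF is violated.
{B} is a proper subset of the key {A, B}, and {B}⁺ contains the non-prime attributes {C, F} — a partial dependency, so 2NF is violated.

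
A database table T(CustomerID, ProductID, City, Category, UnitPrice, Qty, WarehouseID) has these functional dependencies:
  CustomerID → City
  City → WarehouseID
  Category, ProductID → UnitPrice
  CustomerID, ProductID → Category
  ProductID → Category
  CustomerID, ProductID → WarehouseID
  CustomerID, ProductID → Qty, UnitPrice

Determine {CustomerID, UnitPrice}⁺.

{City, CustomerID, UnitPrice, WarehouseID}

Start with {CustomerID, UnitPrice}.
CustomerID → City applies; add {City} → now {City, CustomerID, UnitPrice}.
City → WarehouseID applies; add {WarehouseID} → now {City, CustomerID, UnitPrice, WarehouseID}.
No further FD applies.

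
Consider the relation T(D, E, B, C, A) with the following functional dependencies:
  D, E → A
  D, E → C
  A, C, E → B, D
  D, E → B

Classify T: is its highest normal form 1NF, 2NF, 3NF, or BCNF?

BCNF

Candidate keys: {A, C, E}, {D, E}. Prime attributes: {A, C, D, E}.
Each dependency's left side is a superkey — BCNF holds.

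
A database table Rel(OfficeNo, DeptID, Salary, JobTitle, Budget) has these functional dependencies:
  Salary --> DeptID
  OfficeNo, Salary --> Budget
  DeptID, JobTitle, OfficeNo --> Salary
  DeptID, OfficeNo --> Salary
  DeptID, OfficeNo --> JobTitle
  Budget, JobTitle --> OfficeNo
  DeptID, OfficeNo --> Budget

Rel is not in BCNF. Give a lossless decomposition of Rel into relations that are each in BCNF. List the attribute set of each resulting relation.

Candidate keys of the original relation: {Budget, DeptID, JobTitle}, {Budget, JobTitle, Salary}, {DeptID, OfficeNo}, {OfficeNo, Salary}.
In {Budget, DeptID, JobTitle, OfficeNo, Salary}, {Salary} is not a superkey ({Salary}⁺ restricted to this set is {DeptID, Salary}), so split on Salary --> DeptID into {DeptID, Salary} and {Budget, JobTitle, OfficeNo, Salary}.
{DeptID, Salary}: every determinant is a superkey — BCNF.
In {Budget, JobTitle, OfficeNo, Salary}, {Budget, JobTitle} is not a superkey ({Budget, JobTitle}⁺ restricted to this set is {Budget, JobTitle, OfficeNo}), so split on Budget, JobTitle --> OfficeNo into {Budget, JobTitle, OfficeNo} and {Budget, JobTitle, Salary}.
{Budget, JobTitle, OfficeNo}: every determinant is a superkey — BCNF.
{Budget, JobTitle, Salary}: every determinant is a superkey — BCNF.

{Budget, JobTitle, OfficeNo}; {Budget, JobTitle, Salary}; {DeptID, Salary}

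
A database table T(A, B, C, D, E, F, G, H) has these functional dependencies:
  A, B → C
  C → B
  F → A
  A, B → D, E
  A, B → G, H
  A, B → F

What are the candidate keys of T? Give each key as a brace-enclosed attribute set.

{A, B}, {A, C}, {B, F}, {C, F}

{A, B}⁺ = {A, B, C, D, E, F, G, H} — all of the relation — so {A, B} is a candidate key.
{A, C}⁺ = {A, B, C, D, E, F, G, H} — all of the relation — so {A, C} is a candidate key.
{B, F}⁺ = {A, B, C, D, E, F, G, H} — all of the relation — so {B, F} is a candidate key.
{C, F}⁺ = {A, B, C, D, E, F, G, H} — all of the relation — so {C, F} is a candidate key.
Any other superkey properly contains one of these, so there are no further candidate keys.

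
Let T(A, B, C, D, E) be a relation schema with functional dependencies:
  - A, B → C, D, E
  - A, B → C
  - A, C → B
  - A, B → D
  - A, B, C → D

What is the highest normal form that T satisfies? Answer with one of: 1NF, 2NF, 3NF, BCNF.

BCNF

Candidate keys: {A, B}, {A, C}. Prime attributes: {A, B, C}.
Every FD has a superkey on the left, so the relation is in BCNF.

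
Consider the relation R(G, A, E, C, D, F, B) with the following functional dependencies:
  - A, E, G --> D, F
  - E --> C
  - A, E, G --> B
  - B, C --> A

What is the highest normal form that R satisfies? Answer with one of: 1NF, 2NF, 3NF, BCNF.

Candidate keys: {A, E, G}, {B, E, G}. Prime attributes: {A, B, E, G}.
E --> C breaks BCNF: {E}⁺ = {C, E}, so {E} is not a superkey.
E --> C has non-prime {C} on the right and a non-superkey on the left, so 3NF fails.
The proper key subset {E} of {A, E, G} determines non-prime {C}, so the relation is not even in 2NF.

1NF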